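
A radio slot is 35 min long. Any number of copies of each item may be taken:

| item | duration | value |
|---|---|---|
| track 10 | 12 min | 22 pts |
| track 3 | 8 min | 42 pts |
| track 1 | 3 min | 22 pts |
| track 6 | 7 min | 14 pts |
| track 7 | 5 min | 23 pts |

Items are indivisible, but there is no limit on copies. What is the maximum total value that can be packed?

243 pts

Best value-per-unit is track 1 at 22/3; filling with it alone gives 11×22 = 242.
Optimal mix: 10×track 1 + 1×track 7 → duration 35, value 243.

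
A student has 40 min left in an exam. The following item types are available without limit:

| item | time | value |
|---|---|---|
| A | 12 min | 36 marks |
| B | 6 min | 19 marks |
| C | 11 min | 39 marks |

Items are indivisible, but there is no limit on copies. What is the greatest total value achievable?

136 marks

Best value-per-unit is C at 39/11; filling with it alone gives 3×39 = 117.
Optimal mix: 1×B + 3×C → time 39, value 136.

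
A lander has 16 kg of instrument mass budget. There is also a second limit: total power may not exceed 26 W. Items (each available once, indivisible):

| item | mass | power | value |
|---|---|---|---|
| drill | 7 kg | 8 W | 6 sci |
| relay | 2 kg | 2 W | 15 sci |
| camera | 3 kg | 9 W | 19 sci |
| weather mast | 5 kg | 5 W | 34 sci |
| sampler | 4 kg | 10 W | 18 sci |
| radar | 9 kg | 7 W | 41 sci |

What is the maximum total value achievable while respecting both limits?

90 sci

Feasible sets respecting both limits:
- relay+weather mast+radar: mass 16, power 14, value 90
- relay+camera+weather mast+sampler: mass 14, power 26, value 86
- camera+sampler+radar: mass 16, power 26, value 78
- relay+camera+radar: mass 14, power 18, value 75
Best: 90 sci.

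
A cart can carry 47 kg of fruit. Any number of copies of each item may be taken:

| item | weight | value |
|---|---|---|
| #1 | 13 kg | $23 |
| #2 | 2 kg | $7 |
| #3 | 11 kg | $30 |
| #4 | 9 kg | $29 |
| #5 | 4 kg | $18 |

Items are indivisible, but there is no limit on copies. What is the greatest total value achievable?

Best value-per-unit is #5 at 18/4; filling with it alone gives 11×18 = 198.
Optimal mix: 1×#2 + 11×#5 → weight 46, value 205.

$205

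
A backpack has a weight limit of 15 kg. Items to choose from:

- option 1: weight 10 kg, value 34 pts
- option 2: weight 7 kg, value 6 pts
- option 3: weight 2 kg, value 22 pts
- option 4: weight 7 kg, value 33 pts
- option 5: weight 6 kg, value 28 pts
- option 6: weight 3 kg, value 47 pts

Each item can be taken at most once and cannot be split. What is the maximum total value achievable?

Check high-value combinations within 15 kg:
- option 1+option 3+option 6: weight 10+2+3=15, value 34+22+47=103
- option 3+option 4+option 6: weight 2+7+3=12, value 22+33+47=102
- option 3+option 5+option 6: weight 2+6+3=11, value 22+28+47=97
- option 3+option 4+option 5: weight 2+7+6=15, value 22+33+28=83
Best: 103 pts.

103 pts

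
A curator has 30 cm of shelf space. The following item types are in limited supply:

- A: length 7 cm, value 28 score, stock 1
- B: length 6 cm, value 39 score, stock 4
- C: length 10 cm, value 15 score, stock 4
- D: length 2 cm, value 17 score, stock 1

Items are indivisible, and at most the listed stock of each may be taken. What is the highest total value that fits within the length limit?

173 score

Best selections within length 30 and stock limits:
- 4×B + 1×D: length 26, value 173
- 1×A + 3×B + 1×D: length 27, value 162
- 4×B: length 24, value 156
Best: 173 score.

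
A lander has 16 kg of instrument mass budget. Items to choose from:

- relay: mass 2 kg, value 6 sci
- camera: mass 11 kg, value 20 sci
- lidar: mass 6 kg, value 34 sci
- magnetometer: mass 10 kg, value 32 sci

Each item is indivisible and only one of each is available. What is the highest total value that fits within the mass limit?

66 sci

Check high-value combinations within 16 kg:
- lidar+magnetometer: mass 6+10=16, value 34+32=66
- relay+lidar: mass 2+6=8, value 6+34=40
- relay+magnetometer: mass 2+10=12, value 6+32=38
- lidar: mass 6, value 34
Best: 66 sci.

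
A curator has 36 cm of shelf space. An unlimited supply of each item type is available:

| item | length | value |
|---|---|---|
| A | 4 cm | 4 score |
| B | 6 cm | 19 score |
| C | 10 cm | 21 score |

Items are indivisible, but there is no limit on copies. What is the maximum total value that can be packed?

114 score

Best value-per-unit is B at 19/6, and filling with it alone uses length 6×6=36. No mix of the others beats 6×19 = 114.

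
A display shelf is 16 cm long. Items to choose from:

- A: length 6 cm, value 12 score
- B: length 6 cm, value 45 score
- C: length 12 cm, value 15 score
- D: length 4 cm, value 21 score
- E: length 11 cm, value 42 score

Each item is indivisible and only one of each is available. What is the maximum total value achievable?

78 score

This is a 0/1 knapsack; check combinations near the capacity.
- A+B+D: length 6+6+4=16, value 12+45+21=78
- B+D: length 6+4=10, value 45+21=66
- D+E: length 4+11=15, value 21+42=63
Best: 78 score.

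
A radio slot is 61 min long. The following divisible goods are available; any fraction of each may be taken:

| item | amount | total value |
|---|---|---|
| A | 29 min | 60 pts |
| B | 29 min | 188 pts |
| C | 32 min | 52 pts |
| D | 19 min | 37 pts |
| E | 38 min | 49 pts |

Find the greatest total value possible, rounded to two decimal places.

253.84

Take in order of value per unit:
- B (188/29 per unit): all 29 → value 188, running total 188.00
- A (60/29 per unit): all 29 → value 60, running total 248.00
- D (37/19 per unit): 3 of 19 → value 3×37/19 = 5.8421, running total 253.84
Total 253.84.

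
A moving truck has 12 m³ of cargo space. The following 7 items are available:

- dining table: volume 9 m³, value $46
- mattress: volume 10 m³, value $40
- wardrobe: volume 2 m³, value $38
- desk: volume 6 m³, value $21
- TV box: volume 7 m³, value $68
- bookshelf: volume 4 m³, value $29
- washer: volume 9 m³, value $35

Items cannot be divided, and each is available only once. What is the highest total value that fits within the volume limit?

$106

This is a 0/1 knapsack; check combinations near the capacity.
- wardrobe+TV box: volume 2+7=9, value 38+68=106
- TV box+bookshelf: volume 7+4=11, value 68+29=97
- wardrobe+desk+bookshelf: volume 2+6+4=12, value 38+21+29=88
- dining table+wardrobe: volume 9+2=11, value 46+38=84
- mattress+wardrobe: volume 10+2=12, value 40+38=78
Best: $106.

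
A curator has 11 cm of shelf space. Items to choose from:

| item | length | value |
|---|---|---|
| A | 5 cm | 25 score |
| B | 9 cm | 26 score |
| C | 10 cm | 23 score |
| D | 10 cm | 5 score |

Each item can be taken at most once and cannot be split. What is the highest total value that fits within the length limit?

26 score

Check high-value combinations within 11 cm:
- B: length 9, value 26
- A: length 5, value 25
- C: length 10, value 23
- D: length 10, value 5
Best: 26 score.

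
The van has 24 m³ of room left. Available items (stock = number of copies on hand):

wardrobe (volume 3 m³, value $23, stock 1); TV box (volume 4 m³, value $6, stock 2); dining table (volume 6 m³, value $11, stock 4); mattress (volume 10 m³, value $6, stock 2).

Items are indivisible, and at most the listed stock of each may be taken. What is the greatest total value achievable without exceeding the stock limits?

$57

Best selections within volume 24 and stock limits:
- 1×wardrobe + 2×TV box + 2×dining table: volume 23, value 57
- 1×wardrobe + 3×dining table: volume 21, value 56
- 1×wardrobe + 1×TV box + 2×dining table: volume 19, value 51
- 1×wardrobe + 2×TV box + 1×dining table: volume 17, value 46
Best: $57.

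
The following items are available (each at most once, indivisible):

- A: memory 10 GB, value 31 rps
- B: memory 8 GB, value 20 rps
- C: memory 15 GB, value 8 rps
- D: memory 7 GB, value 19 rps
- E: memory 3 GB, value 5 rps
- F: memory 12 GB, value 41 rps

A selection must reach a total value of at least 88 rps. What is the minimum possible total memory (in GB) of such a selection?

29

Subsets with value ≥ 88, sorted by total memory:
- A+D+F: memory 29, value 91
- A+B+F: memory 30, value 92
- A+D+E+F: memory 32, value 96
Minimum memory: 29 GB.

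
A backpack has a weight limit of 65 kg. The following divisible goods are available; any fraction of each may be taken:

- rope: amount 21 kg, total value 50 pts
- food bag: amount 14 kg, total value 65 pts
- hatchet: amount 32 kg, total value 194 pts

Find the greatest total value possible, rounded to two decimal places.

304.24

Take in order of value per unit:
- hatchet (194/32 per unit): all 32 → value 194, running total 194.00
- food bag (65/14 per unit): all 14 → value 65, running total 259.00
- rope (50/21 per unit): 19 of 21 → value 19×50/21 = 45.2381, running total 304.24
Total 304.24.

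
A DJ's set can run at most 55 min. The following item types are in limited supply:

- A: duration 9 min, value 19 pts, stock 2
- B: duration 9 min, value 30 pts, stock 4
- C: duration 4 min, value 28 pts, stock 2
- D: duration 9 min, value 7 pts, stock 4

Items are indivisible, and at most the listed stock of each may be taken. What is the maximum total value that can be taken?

195 pts

Best selections within duration 55 and stock limits:
- 1×A + 4×B + 2×C: duration 53, value 195
- 2×A + 3×B + 2×C: duration 53, value 184
Best: 195 pts.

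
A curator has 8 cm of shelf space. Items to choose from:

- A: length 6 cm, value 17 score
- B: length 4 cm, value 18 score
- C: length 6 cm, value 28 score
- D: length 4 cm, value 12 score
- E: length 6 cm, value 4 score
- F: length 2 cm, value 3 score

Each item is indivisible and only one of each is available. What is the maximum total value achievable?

This is a 0/1 knapsack; check combinations near the capacity.
- C+F: length 6+2=8, value 28+3=31
- B+D: length 4+4=8, value 18+12=30
- C: length 6, value 28
- B+F: length 4+2=6, value 18+3=21
- A+F: length 6+2=8, value 17+3=20
Best: 31 score.

31 score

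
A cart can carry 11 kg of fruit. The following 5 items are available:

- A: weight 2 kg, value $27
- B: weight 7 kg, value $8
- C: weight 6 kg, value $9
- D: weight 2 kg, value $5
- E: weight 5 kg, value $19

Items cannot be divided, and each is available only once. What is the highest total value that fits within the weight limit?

Check high-value combinations within 11 kg:
- A+D+E: weight 2+2+5=9, value 27+5+19=51
- A+E: weight 2+5=7, value 27+19=46
- A+C+D: weight 2+6+2=10, value 27+9+5=41
- A+B+D: weight 2+7+2=11, value 27+8+5=40
- A+C: weight 2+6=8, value 27+9=36
Best: $51.

$51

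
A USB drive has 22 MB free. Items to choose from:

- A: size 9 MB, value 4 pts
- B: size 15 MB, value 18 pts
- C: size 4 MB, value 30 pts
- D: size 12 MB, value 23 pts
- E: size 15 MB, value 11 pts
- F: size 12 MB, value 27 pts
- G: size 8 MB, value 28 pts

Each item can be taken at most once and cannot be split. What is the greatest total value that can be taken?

Check high-value combinations within 22 MB:
- A+C+G: size 9+4+8=21, value 4+30+28=62
- C+G: size 4+8=12, value 30+28=58
- C+F: size 4+12=16, value 30+27=57
- F+G: size 12+8=20, value 27+28=55
- C+D: size 4+12=16, value 30+23=53
Best: 62 pts.

62 pts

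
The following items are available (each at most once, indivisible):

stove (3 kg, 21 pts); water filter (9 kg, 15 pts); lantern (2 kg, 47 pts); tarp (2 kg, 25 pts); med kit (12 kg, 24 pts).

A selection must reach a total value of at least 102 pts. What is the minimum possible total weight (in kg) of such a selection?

16

Subsets with value ≥ 102, sorted by total weight:
- stove+water filter+lantern+tarp: weight 16, value 108
- stove+lantern+tarp+med kit: weight 19, value 117
- water filter+lantern+tarp+med kit: weight 25, value 111
- stove+water filter+lantern+med kit: weight 26, value 107
Minimum weight: 16 kg.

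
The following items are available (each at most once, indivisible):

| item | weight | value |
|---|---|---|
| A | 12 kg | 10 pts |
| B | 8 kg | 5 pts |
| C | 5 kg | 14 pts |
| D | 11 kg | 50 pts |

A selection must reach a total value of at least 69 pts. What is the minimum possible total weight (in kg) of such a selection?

24

Subsets with value ≥ 69, sorted by total weight:
- B+C+D: weight 24, value 69
- A+C+D: weight 28, value 74
- A+B+C+D: weight 36, value 79
Minimum weight: 24 kg.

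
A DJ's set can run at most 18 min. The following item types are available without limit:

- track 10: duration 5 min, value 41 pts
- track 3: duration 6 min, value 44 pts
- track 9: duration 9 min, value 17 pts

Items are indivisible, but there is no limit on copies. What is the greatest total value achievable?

132 pts

Best value-per-unit is track 10 at 41/5; filling with it alone gives 3×41 = 123.
Optimal mix: 3×track 3 → duration 18, value 132.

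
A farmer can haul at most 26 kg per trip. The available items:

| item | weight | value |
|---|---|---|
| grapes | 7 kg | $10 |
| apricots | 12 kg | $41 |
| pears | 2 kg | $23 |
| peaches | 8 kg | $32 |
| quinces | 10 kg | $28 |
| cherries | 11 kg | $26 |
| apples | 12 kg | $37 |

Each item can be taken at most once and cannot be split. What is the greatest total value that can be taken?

$101

This is a 0/1 knapsack; check combinations near the capacity.
- apricots+pears+apples: weight 12+2+12=26, value 41+23+37=101
- apricots+pears+peaches: weight 12+2+8=22, value 41+23+32=96
- pears+peaches+apples: weight 2+8+12=22, value 23+32+37=92
Best: $101.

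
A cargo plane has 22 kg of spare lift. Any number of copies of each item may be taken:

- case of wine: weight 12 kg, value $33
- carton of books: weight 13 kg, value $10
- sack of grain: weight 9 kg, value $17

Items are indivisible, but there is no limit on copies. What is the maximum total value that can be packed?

$50

Best value-per-unit is case of wine at 33/12; filling with it alone gives 1×33 = 33.
Optimal mix: 1×case of wine + 1×sack of grain → weight 21, value 50.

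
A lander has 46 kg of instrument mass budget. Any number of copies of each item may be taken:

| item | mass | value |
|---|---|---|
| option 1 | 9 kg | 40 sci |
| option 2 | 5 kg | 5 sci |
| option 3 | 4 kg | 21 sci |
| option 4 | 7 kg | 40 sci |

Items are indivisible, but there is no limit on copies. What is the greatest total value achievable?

Best value-per-unit is option 4 at 40/7; filling with it alone gives 6×40 = 240.
Optimal mix: 1×option 3 + 6×option 4 → mass 46, value 261.

261 sci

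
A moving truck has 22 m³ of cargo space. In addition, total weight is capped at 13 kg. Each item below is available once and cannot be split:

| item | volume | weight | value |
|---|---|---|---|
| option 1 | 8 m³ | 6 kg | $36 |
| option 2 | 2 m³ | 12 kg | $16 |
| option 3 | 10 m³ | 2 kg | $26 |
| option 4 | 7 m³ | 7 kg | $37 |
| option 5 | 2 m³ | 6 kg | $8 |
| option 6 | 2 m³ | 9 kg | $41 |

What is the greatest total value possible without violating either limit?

$73

Feasible sets respecting both limits:
- option 1+option 4: volume 15, weight 13, value 73
- option 3+option 6: volume 12, weight 11, value 67
- option 3+option 4: volume 17, weight 9, value 63
Best: $73.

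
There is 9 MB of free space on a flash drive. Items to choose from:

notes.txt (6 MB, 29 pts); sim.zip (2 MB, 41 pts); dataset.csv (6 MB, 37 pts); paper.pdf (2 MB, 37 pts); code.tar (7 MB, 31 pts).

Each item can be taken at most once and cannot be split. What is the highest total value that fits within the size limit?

Check high-value combinations within 9 MB:
- sim.zip+paper.pdf: size 2+2=4, value 41+37=78
- sim.zip+dataset.csv: size 2+6=8, value 41+37=78
- dataset.csv+paper.pdf: size 6+2=8, value 37+37=74
- sim.zip+code.tar: size 2+7=9, value 41+31=72
- notes.txt+sim.zip: size 6+2=8, value 29+41=70
Best: 78 pts.

78 pts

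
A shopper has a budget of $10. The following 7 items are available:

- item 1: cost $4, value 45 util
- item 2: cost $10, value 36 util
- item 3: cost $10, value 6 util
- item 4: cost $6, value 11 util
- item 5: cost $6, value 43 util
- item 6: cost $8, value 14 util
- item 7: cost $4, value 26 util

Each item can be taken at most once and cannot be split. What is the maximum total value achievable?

This is a 0/1 knapsack; check combinations near the capacity.
- item 1+item 5: cost 4+6=10, value 45+43=88
- item 1+item 7: cost 4+4=8, value 45+26=71
- item 5+item 7: cost 6+4=10, value 43+26=69
- item 1+item 4: cost 4+6=10, value 45+11=56
- item 1: cost 4, value 45
Best: 88 util.

88 util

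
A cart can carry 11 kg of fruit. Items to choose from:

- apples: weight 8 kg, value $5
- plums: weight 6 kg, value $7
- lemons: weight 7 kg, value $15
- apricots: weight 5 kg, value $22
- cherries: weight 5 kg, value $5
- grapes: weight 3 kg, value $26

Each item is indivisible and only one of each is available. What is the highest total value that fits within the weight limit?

$48

Check high-value combinations within 11 kg:
- apricots+grapes: weight 5+3=8, value 22+26=48
- lemons+grapes: weight 7+3=10, value 15+26=41
- plums+grapes: weight 6+3=9, value 7+26=33
Best: $48.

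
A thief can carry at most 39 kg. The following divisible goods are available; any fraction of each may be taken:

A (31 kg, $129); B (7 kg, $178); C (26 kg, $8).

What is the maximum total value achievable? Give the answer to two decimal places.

307.31

Take in order of value per unit:
- B (178/7 per unit): all 7 → value 178, running total 178.00
- A (129/31 per unit): all 31 → value 129, running total 307.00
- C (8/26 per unit): 1 of 26 → value 1×8/26 = 0.3077, running total 307.31
Total 307.31.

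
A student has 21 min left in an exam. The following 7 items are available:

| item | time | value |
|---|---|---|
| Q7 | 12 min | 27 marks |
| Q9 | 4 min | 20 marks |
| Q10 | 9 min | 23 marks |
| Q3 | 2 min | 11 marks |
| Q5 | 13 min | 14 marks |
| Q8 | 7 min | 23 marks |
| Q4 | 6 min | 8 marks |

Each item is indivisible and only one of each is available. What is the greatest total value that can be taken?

Check high-value combinations within 21 min:
- Q9+Q10+Q8: time 4+9+7=20, value 20+23+23=66
- Q9+Q3+Q8+Q4: time 4+2+7+6=19, value 20+11+23+8=62
- Q9+Q10+Q3+Q4: time 4+9+2+6=21, value 20+23+11+8=62
- Q7+Q3+Q8: time 12+2+7=21, value 27+11+23=61
Best: 66 marks.

66 marks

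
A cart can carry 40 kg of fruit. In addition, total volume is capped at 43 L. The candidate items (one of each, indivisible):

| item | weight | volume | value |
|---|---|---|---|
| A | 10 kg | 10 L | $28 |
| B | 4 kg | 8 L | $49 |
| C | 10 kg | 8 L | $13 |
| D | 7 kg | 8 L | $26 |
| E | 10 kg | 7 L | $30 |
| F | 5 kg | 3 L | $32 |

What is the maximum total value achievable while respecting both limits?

$165

Feasible sets respecting both limits:
- A+B+D+E+F: weight 36, volume 36, value 165
- A+B+C+E+F: weight 39, volume 36, value 152
- B+C+D+E+F: weight 36, volume 34, value 150
- A+B+C+D+F: weight 36, volume 37, value 148
Best: $165.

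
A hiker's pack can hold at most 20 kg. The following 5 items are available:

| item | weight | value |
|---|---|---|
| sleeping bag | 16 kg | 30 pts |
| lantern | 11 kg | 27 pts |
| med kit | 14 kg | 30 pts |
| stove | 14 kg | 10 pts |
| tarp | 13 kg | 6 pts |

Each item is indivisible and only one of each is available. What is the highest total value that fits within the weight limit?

30 pts

Check high-value combinations within 20 kg:
- med kit: weight 14, value 30
- sleeping bag: weight 16, value 30
- lantern: weight 11, value 27
- stove: weight 14, value 10
- tarp: weight 13, value 6
Best: 30 pts.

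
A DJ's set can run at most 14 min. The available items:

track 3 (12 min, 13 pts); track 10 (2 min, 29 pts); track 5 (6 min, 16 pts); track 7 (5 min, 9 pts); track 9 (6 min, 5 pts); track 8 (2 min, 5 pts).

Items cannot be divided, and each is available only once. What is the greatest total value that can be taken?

54 pts

Check high-value combinations within 14 min:
- track 10+track 5+track 7: duration 2+6+5=13, value 29+16+9=54
- track 10+track 5+track 8: duration 2+6+2=10, value 29+16+5=50
- track 10+track 5+track 9: duration 2+6+6=14, value 29+16+5=50
Best: 54 pts.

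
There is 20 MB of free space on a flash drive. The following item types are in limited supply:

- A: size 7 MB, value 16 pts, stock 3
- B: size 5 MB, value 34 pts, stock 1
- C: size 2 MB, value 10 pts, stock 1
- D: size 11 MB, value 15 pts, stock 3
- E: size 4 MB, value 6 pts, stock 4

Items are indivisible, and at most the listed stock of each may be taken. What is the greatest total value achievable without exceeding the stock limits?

66 pts

Top feasible selections:
- 1×A + 1×B + 1×C + 1×E: size 18, value 66
- 2×A + 1×B: size 19, value 66
- 1×B + 1×C + 3×E: size 19, value 62
Best: 66 pts.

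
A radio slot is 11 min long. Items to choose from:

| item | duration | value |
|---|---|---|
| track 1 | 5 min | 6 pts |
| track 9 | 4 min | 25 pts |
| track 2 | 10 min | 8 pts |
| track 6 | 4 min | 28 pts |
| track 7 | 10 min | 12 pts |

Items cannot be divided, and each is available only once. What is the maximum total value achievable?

Check high-value combinations within 11 min:
- track 9+track 6: duration 4+4=8, value 25+28=53
- track 1+track 6: duration 5+4=9, value 6+28=34
- track 1+track 9: duration 5+4=9, value 6+25=31
- track 6: duration 4, value 28
- track 9: duration 4, value 25
Best: 53 pts.

53 pts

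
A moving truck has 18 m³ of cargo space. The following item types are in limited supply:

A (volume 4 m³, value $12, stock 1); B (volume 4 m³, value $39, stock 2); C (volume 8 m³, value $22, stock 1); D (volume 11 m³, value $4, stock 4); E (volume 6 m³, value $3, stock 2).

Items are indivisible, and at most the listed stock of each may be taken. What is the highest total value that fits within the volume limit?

$100

Best selections within volume 18 and stock limits:
- 2×B + 1×C: volume 16, value 100
- 1×A + 2×B + 1×E: volume 18, value 93
- 1×A + 2×B: volume 12, value 90
- 2×B + 1×E: volume 14, value 81
Best: $100.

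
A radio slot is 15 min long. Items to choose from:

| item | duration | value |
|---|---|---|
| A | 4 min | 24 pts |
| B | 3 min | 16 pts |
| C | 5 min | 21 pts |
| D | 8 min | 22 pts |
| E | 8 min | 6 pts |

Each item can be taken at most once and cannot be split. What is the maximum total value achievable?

62 pts

Check high-value combinations within 15 min:
- A+B+D: duration 4+3+8=15, value 24+16+22=62
- A+B+C: duration 4+3+5=12, value 24+16+21=61
- A+D: duration 4+8=12, value 24+22=46
- A+B+E: duration 4+3+8=15, value 24+16+6=46
- A+C: duration 4+5=9, value 24+21=45
Best: 62 pts.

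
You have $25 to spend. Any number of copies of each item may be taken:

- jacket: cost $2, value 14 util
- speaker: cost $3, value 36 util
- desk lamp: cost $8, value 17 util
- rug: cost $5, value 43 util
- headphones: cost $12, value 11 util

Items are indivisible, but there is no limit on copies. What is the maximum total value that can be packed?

288 util

Best value-per-unit is speaker at 36/3, and filling with it alone uses cost 8×3=24. No mix of the others beats 8×36 = 288.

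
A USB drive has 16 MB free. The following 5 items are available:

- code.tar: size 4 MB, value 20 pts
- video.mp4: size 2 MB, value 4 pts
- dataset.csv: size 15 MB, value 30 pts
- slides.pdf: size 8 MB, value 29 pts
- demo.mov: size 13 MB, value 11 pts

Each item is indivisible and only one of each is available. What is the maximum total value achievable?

53 pts

This is a 0/1 knapsack; check combinations near the capacity.
- code.tar+video.mp4+slides.pdf: size 4+2+8=14, value 20+4+29=53
- code.tar+slides.pdf: size 4+8=12, value 20+29=49
- video.mp4+slides.pdf: size 2+8=10, value 4+29=33
- dataset.csv: size 15, value 30
Best: 53 pts.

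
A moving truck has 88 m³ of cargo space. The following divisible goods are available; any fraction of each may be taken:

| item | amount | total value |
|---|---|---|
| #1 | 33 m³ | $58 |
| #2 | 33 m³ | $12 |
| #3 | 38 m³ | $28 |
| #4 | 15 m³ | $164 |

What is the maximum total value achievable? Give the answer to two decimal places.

250.73

Take in order of value per unit:
- #4 (164/15 per unit): all 15 → value 164, running total 164.00
- #1 (58/33 per unit): all 33 → value 58, running total 222.00
- #3 (28/38 per unit): all 38 → value 28, running total 250.00
- #2 (12/33 per unit): 2 of 33 → value 2×12/33 = 0.7273, running total 250.73
Total 250.73.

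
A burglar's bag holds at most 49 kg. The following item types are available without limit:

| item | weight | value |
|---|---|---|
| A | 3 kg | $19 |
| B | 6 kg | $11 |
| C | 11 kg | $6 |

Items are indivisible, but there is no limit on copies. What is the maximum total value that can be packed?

$304

Best value-per-unit is A at 19/3, and filling with it alone uses weight 16×3=48. No mix of the others beats 16×19 = 304.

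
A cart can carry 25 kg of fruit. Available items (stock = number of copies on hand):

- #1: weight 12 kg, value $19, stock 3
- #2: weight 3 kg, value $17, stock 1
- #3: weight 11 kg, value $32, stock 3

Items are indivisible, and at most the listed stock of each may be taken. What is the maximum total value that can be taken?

$81

Best selections within weight 25 and stock limits:
- 1×#2 + 2×#3: weight 25, value 81
- 2×#3: weight 22, value 64
Best: $81.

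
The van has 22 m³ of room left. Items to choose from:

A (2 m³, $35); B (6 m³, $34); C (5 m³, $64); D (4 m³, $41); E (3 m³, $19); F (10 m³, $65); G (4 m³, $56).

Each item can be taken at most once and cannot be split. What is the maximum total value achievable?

Check high-value combinations within 22 m³:
- A+B+C+D+G: volume 2+6+5+4+4=21, value 35+34+64+41+56=230
- A+C+F+G: volume 2+5+10+4=21, value 35+64+65+56=220
- A+C+D+E+G: volume 2+5+4+3+4=18, value 35+64+41+19+56=215
- B+C+D+E+G: volume 6+5+4+3+4=22, value 34+64+41+19+56=214
- A+B+C+E+G: volume 2+6+5+3+4=20, value 35+34+64+19+56=208
Best: $230.

$230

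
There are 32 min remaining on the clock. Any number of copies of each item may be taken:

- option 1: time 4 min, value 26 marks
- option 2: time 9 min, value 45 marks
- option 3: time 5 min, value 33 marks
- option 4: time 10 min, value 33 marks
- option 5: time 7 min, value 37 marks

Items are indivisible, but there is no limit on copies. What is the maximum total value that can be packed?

Best value-per-unit is option 3 at 33/5; filling with it alone gives 6×33 = 198.
Optimal mix: 3×option 1 + 4×option 3 → time 32, value 210.

210 marks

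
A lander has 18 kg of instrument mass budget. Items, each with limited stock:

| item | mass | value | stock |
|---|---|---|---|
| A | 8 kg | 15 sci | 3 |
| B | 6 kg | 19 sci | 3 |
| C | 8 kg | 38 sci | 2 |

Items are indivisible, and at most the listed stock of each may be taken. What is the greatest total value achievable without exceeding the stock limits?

76 sci

Best selections within mass 18 and stock limits:
- 2×C: mass 16, value 76
- 1×B + 1×C: mass 14, value 57
- 3×B: mass 18, value 57
Best: 76 sci.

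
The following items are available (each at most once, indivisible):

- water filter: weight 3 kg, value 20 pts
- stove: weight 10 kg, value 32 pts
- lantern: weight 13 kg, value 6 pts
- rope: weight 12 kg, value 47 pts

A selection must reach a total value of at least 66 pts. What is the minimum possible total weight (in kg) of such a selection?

15

Subsets with value ≥ 66, sorted by total weight:
- water filter+rope: weight 15, value 67
- stove+rope: weight 22, value 79
Minimum weight: 15 kg.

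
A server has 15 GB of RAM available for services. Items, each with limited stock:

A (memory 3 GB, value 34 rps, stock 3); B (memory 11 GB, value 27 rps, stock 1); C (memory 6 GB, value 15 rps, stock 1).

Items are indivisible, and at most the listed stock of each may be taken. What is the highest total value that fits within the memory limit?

Top feasible selections:
- 3×A + 1×C: memory 15, value 117
- 3×A: memory 9, value 102
Best: 117 rps.

117 rps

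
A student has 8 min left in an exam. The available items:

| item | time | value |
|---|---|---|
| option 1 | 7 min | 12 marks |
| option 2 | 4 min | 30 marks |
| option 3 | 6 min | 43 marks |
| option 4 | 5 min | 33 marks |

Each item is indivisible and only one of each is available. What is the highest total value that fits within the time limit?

Check high-value combinations within 8 min:
- option 3: time 6, value 43
- option 4: time 5, value 33
- option 2: time 4, value 30
- option 1: time 7, value 12
Best: 43 marks.

43 marks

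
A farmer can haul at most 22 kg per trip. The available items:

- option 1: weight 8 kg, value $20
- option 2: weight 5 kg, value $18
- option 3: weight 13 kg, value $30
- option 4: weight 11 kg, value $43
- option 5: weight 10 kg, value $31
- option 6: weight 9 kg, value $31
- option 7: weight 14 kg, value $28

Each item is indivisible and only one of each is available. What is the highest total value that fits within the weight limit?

Check high-value combinations within 22 kg:
- option 4+option 6: weight 11+9=20, value 43+31=74
- option 4+option 5: weight 11+10=21, value 43+31=74
- option 1+option 2+option 6: weight 8+5+9=22, value 20+18+31=69
- option 1+option 4: weight 8+11=19, value 20+43=63
Best: $74.

$74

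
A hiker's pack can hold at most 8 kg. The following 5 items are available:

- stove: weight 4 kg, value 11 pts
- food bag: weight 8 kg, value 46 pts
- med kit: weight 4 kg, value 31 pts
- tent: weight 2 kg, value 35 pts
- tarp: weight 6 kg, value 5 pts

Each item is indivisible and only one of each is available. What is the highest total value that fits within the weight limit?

Check high-value combinations within 8 kg:
- med kit+tent: weight 4+2=6, value 31+35=66
- stove+tent: weight 4+2=6, value 11+35=46
- food bag: weight 8, value 46
Best: 66 pts.

66 pts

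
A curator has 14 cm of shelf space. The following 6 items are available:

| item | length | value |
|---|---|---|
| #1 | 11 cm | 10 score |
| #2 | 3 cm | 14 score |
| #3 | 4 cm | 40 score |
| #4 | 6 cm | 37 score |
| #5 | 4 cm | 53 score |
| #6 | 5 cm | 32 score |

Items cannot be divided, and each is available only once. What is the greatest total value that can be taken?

130 score

Check high-value combinations within 14 cm:
- #3+#4+#5: length 4+6+4=14, value 40+37+53=130
- #3+#5+#6: length 4+4+5=13, value 40+53+32=125
- #2+#3+#5: length 3+4+4=11, value 14+40+53=107
- #2+#4+#5: length 3+6+4=13, value 14+37+53=104
Best: 130 score.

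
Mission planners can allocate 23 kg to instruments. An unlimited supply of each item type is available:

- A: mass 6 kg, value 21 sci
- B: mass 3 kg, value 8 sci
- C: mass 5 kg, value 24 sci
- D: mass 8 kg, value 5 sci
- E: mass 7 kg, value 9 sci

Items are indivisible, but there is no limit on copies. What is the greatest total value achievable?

104 sci

Best value-per-unit is C at 24/5; filling with it alone gives 4×24 = 96.
Optimal mix: 1×B + 4×C → mass 23, value 104.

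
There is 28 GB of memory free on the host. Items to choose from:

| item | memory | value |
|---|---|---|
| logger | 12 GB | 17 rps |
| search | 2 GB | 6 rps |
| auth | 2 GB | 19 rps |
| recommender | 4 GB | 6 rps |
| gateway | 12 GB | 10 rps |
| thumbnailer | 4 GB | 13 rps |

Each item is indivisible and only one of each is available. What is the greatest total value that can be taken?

61 rps

Check high-value combinations within 28 GB:
- logger+search+auth+recommender+thumbnailer: memory 12+2+2+4+4=24, value 17+6+19+6+13=61
- logger+search+auth+thumbnailer: memory 12+2+2+4=20, value 17+6+19+13=55
- logger+auth+recommender+thumbnailer: memory 12+2+4+4=22, value 17+19+6+13=55
- search+auth+recommender+gateway+thumbnailer: memory 2+2+4+12+4=24, value 6+19+6+10+13=54
- logger+search+auth+gateway: memory 12+2+2+12=28, value 17+6+19+10=52
Best: 61 rps.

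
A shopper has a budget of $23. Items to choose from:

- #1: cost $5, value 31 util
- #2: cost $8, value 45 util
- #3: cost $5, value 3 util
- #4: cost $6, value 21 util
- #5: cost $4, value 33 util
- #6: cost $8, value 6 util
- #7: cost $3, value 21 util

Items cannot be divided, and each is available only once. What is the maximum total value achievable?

Check high-value combinations within $23:
- #1+#2+#5+#7: cost 5+8+4+3=20, value 31+45+33+21=130
- #1+#2+#4+#5: cost 5+8+6+4=23, value 31+45+21+33=130
- #2+#4+#5+#7: cost 8+6+4+3=21, value 45+21+33+21=120
Best: 130 util.

130 util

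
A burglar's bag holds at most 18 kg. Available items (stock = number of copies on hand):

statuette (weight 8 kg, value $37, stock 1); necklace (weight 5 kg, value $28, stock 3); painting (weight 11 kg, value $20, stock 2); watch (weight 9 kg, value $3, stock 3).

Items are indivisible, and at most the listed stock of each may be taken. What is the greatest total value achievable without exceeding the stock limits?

$93

Top feasible selections:
- 1×statuette + 2×necklace: weight 18, value 93
- 3×necklace: weight 15, value 84
- 1×statuette + 1×necklace: weight 13, value 65
- 2×necklace: weight 10, value 56
Best: $93.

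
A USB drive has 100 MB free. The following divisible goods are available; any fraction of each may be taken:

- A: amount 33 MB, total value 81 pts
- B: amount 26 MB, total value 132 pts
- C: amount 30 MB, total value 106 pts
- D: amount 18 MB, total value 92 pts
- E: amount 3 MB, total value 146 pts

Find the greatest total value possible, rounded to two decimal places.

Take in order of value per unit:
- E (146/3 per unit): all 3 → value 146, running total 146.00
- D (92/18 per unit): all 18 → value 92, running total 238.00
- B (132/26 per unit): all 26 → value 132, running total 370.00
- C (106/30 per unit): all 30 → value 106, running total 476.00
- A (81/33 per unit): 23 of 33 → value 23×81/33 = 56.4545, running total 532.45
Total 532.45.

532.45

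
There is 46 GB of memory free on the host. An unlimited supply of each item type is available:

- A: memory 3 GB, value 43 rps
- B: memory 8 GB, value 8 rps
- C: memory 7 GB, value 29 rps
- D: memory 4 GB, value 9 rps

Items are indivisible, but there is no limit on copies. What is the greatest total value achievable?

645 rps

Best value-per-unit is A at 43/3, and filling with it alone uses memory 15×3=45. No mix of the others beats 15×43 = 645.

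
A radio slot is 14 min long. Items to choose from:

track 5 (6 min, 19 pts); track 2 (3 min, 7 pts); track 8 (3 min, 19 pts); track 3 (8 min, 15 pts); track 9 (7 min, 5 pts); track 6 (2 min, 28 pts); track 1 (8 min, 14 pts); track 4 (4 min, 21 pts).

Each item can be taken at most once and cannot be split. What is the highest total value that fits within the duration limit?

Check high-value combinations within 14 min:
- track 2+track 8+track 6+track 4: duration 3+3+2+4=12, value 7+19+28+21=75
- track 5+track 2+track 8+track 6: duration 6+3+3+2=14, value 19+7+19+28=73
- track 8+track 6+track 4: duration 3+2+4=9, value 19+28+21=68
Best: 75 pts.

75 pts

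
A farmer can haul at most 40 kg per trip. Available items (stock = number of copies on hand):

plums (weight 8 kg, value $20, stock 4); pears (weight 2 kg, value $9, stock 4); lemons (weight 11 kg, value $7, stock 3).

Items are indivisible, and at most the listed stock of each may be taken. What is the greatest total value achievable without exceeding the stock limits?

$116

Top feasible selections:
- 4×plums + 4×pears: weight 40, value 116
- 4×plums + 3×pears: weight 38, value 107
Best: $116.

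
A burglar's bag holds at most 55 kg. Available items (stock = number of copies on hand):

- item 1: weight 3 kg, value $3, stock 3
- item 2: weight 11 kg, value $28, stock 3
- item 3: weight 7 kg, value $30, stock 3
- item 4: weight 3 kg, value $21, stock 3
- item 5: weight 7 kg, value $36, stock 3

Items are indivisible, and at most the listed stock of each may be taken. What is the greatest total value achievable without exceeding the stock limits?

$264

Best selections within weight 55 and stock limits:
- 1×item 1 + 3×item 3 + 3×item 4 + 3×item 5: weight 54, value 264
- 3×item 3 + 3×item 4 + 3×item 5: weight 51, value 261
- 1×item 2 + 2×item 3 + 3×item 4 + 3×item 5: weight 55, value 259
- 1×item 2 + 3×item 3 + 3×item 4 + 2×item 5: weight 55, value 253
Best: $264.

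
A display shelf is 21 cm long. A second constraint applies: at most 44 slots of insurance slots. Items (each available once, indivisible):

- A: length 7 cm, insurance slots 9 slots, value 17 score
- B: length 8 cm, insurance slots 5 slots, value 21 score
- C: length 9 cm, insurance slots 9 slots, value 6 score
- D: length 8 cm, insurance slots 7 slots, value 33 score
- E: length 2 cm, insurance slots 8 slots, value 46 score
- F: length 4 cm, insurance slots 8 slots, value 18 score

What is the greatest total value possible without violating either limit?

Feasible sets respecting both limits:
- A+D+E+F: length 21, insurance slots 32, value 114
- A+B+E+F: length 21, insurance slots 30, value 102
- B+D+E: length 18, insurance slots 20, value 100
Best: 114 score.

114 score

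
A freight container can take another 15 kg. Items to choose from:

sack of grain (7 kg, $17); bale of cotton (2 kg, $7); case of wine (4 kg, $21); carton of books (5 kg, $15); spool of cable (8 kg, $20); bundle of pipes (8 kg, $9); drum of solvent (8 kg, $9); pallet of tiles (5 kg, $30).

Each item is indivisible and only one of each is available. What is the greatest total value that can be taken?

$66

Check high-value combinations within 15 kg:
- case of wine+carton of books+pallet of tiles: weight 4+5+5=14, value 21+15+30=66
- bale of cotton+case of wine+pallet of tiles: weight 2+4+5=11, value 7+21+30=58
- bale of cotton+spool of cable+pallet of tiles: weight 2+8+5=15, value 7+20+30=57
Best: $66.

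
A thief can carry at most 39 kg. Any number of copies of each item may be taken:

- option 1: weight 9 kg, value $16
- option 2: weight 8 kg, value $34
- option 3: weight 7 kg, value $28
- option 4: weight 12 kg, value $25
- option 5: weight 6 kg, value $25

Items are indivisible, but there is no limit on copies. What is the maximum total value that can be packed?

Best value-per-unit is option 2 at 34/8; filling with it alone gives 4×34 = 136.
Optimal mix: 4×option 2 + 1×option 3 → weight 39, value 164.

$164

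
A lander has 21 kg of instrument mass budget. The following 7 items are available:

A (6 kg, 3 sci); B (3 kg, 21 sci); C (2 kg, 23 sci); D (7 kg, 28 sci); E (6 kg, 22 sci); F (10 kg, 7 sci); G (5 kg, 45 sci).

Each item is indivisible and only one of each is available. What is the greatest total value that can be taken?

Check high-value combinations within 21 kg:
- C+D+E+G: mass 2+7+6+5=20, value 23+28+22+45=118
- B+C+D+G: mass 3+2+7+5=17, value 21+23+28+45=117
- B+D+E+G: mass 3+7+6+5=21, value 21+28+22+45=116
- B+C+E+G: mass 3+2+6+5=16, value 21+23+22+45=111
- A+C+D+G: mass 6+2+7+5=20, value 3+23+28+45=99
Best: 118 sci.

118 sci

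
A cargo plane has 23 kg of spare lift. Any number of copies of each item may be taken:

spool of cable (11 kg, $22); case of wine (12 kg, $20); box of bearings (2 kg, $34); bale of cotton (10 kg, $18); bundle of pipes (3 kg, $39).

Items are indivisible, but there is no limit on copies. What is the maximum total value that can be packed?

$379

Best value-per-unit is box of bearings at 34/2; filling with it alone gives 11×34 = 374.
Optimal mix: 10×box of bearings + 1×bundle of pipes → weight 23, value 379.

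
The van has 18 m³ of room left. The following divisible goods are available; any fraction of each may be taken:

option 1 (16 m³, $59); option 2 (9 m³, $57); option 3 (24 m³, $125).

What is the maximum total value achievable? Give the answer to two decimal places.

103.88

Take in order of value per unit:
- option 2 (57/9 per unit): all 9 → value 57, running total 57.00
- option 3 (125/24 per unit): 9 of 24 → value 9×125/24 = 46.8750, running total 103.88
Total 103.88.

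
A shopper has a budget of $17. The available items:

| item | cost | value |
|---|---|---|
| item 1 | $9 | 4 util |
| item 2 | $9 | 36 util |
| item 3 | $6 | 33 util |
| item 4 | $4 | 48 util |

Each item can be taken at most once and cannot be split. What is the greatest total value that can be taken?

Check high-value combinations within $17:
- item 2+item 4: cost 9+4=13, value 36+48=84
- item 3+item 4: cost 6+4=10, value 33+48=81
- item 2+item 3: cost 9+6=15, value 36+33=69
- item 1+item 4: cost 9+4=13, value 4+48=52
Best: 84 util.

84 util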